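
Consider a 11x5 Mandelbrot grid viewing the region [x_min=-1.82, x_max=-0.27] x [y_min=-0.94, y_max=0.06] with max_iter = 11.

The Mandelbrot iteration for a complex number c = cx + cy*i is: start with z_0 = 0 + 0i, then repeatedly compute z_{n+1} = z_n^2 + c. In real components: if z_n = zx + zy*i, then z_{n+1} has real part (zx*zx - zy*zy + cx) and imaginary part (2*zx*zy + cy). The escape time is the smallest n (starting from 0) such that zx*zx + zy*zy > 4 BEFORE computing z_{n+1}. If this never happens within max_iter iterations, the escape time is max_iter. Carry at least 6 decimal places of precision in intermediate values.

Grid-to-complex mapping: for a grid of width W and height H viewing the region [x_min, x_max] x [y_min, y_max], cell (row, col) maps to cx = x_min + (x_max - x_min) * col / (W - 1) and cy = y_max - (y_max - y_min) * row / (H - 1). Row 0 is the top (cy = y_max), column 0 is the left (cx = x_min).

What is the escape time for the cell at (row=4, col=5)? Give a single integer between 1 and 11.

Answer: 3

Derivation:
z_0 = 0 + 0i, c = -1.0450 + -0.9400i
Iter 1: z = -1.0450 + -0.9400i, |z|^2 = 1.9756
Iter 2: z = -0.8366 + 1.0246i, |z|^2 = 1.7497
Iter 3: z = -1.3949 + -2.6543i, |z|^2 = 8.9912
Escaped at iteration 3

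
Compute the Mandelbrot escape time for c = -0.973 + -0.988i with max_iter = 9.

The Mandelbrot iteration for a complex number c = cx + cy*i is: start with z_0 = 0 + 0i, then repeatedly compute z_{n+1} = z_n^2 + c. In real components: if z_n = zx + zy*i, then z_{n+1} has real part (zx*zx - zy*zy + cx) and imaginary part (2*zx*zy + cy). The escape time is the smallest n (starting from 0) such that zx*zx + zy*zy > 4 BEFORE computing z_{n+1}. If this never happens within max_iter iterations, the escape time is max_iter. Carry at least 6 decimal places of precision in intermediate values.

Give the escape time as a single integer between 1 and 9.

Answer: 3

Derivation:
z_0 = 0 + 0i, c = -0.9730 + -0.9880i
Iter 1: z = -0.9730 + -0.9880i, |z|^2 = 1.9229
Iter 2: z = -1.0024 + 0.9346i, |z|^2 = 1.8784
Iter 3: z = -0.8417 + -2.8618i, |z|^2 = 8.8985
Escaped at iteration 3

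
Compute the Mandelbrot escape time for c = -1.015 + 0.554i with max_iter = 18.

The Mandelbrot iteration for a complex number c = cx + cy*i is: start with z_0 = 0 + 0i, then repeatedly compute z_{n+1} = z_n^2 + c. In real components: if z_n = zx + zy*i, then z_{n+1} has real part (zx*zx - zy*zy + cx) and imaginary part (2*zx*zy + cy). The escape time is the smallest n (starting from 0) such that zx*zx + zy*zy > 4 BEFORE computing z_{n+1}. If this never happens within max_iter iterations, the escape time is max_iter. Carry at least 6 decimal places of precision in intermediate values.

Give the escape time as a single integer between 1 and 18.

Answer: 5

Derivation:
z_0 = 0 + 0i, c = -1.0150 + 0.5540i
Iter 1: z = -1.0150 + 0.5540i, |z|^2 = 1.3371
Iter 2: z = -0.2917 + -0.5706i, |z|^2 = 0.4107
Iter 3: z = -1.2555 + 0.8869i, |z|^2 = 2.3629
Iter 4: z = -0.2252 + -1.6730i, |z|^2 = 2.8497
Iter 5: z = -3.7633 + 1.3076i, |z|^2 = 15.8721
Escaped at iteration 5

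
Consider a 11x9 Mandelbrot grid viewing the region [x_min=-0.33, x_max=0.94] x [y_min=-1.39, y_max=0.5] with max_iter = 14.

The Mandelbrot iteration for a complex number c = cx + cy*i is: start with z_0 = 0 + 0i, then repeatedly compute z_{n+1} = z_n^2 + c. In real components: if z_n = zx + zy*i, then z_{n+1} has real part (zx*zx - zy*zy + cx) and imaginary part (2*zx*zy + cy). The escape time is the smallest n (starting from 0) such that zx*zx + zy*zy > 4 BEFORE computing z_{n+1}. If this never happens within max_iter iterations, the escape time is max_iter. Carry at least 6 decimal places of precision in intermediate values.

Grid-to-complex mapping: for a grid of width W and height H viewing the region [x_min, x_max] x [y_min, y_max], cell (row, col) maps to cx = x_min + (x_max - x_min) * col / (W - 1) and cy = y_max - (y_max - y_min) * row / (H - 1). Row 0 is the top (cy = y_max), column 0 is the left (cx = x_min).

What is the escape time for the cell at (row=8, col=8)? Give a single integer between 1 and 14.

z_0 = 0 + 0i, c = 0.6860 + -1.3900i
Iter 1: z = 0.6860 + -1.3900i, |z|^2 = 2.4027
Iter 2: z = -0.7755 + -3.2971i, |z|^2 = 11.4721
Escaped at iteration 2

Answer: 2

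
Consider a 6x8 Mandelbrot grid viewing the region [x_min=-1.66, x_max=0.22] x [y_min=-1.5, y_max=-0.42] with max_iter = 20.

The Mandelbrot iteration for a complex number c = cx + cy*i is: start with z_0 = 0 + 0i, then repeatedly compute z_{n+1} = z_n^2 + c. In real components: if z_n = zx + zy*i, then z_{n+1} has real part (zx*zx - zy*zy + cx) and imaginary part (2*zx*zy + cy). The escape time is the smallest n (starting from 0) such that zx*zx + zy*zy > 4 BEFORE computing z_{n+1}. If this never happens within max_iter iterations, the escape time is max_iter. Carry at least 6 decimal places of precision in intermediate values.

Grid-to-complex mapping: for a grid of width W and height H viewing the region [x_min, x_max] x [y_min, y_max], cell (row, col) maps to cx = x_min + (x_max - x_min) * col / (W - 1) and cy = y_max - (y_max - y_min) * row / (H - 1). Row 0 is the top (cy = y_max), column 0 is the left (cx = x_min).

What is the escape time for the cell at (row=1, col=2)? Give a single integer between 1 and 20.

Answer: 5

Derivation:
z_0 = 0 + 0i, c = -0.9080 + -0.5743i
Iter 1: z = -0.9080 + -0.5743i, |z|^2 = 1.1543
Iter 2: z = -0.4133 + 0.4686i, |z|^2 = 0.3905
Iter 3: z = -0.9568 + -0.9617i, |z|^2 = 1.8402
Iter 4: z = -0.9175 + 1.2659i, |z|^2 = 2.4442
Iter 5: z = -1.6688 + -2.8971i, |z|^2 = 11.1780
Escaped at iteration 5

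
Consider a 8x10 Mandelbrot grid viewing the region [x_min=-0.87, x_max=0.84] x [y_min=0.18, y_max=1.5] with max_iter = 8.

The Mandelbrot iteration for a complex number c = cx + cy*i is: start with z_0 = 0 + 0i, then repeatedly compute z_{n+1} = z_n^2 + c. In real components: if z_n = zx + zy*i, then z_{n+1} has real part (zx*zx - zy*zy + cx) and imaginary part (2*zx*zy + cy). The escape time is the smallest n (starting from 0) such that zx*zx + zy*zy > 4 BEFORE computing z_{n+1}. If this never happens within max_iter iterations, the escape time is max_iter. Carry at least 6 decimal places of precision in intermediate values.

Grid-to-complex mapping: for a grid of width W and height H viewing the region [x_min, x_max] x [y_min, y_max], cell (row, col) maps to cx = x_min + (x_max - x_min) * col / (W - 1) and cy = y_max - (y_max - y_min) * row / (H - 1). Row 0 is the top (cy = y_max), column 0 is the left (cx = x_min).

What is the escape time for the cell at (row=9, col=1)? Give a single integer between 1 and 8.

z_0 = 0 + 0i, c = -0.6257 + 0.1800i
Iter 1: z = -0.6257 + 0.1800i, |z|^2 = 0.4239
Iter 2: z = -0.2666 + -0.0453i, |z|^2 = 0.0731
Iter 3: z = -0.5567 + 0.2041i, |z|^2 = 0.3516
Iter 4: z = -0.3575 + -0.0473i, |z|^2 = 0.1300
Iter 5: z = -0.5002 + 0.2138i, |z|^2 = 0.2959
Iter 6: z = -0.4213 + -0.0339i, |z|^2 = 0.1786
Iter 7: z = -0.4494 + 0.2085i, |z|^2 = 0.2454

Answer: 8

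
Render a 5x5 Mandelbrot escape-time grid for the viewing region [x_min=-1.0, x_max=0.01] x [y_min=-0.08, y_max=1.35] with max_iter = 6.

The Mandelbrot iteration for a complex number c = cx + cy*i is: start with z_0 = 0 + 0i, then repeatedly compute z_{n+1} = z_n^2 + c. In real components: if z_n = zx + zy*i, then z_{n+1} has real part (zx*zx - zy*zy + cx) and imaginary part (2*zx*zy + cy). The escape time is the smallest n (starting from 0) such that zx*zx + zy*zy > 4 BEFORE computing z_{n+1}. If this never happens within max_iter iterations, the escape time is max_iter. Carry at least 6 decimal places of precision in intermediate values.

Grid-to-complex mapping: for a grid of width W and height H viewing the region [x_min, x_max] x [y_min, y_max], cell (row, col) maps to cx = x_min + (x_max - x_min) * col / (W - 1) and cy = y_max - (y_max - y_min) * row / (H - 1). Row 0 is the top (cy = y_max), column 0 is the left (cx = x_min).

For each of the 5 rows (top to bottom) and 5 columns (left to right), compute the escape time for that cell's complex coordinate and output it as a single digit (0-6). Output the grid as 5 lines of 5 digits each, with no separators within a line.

Answer: 22222
33466
45666
66666
66666

Derivation:
(row=0, col=0): c = -1.0000 + 1.3500i → escape time 2
(row=0, col=1): c = -0.7475 + 1.3500i → escape time 2
(row=0, col=2): c = -0.4950 + 1.3500i → escape time 2
(row=0, col=3): c = -0.2425 + 1.3500i → escape time 2
(row=0, col=4): c = 0.0100 + 1.3500i → escape time 2
(row=1, col=0): c = -1.0000 + 0.9925i → escape time 3
(row=1, col=1): c = -0.7475 + 0.9925i → escape time 3
(row=1, col=2): c = -0.4950 + 0.9925i → escape time 4
(row=1, col=3): c = -0.2425 + 0.9925i → escape time 6
(row=1, col=4): c = 0.0100 + 0.9925i → escape time 6
(row=2, col=0): c = -1.0000 + 0.6350i → escape time 4
(row=2, col=1): c = -0.7475 + 0.6350i → escape time 5
(row=2, col=2): c = -0.4950 + 0.6350i → escape time 6
(row=2, col=3): c = -0.2425 + 0.6350i → escape time 6
(row=2, col=4): c = 0.0100 + 0.6350i → escape time 6
(row=3, col=0): c = -1.0000 + 0.2775i → escape time 6
(row=3, col=1): c = -0.7475 + 0.2775i → escape time 6
(row=3, col=2): c = -0.4950 + 0.2775i → escape time 6
(row=3, col=3): c = -0.2425 + 0.2775i → escape time 6
(row=3, col=4): c = 0.0100 + 0.2775i → escape time 6
(row=4, col=0): c = -1.0000 + -0.0800i → escape time 6
(row=4, col=1): c = -0.7475 + -0.0800i → escape time 6
(row=4, col=2): c = -0.4950 + -0.0800i → escape time 6
(row=4, col=3): c = -0.2425 + -0.0800i → escape time 6
(row=4, col=4): c = 0.0100 + -0.0800i → escape time 6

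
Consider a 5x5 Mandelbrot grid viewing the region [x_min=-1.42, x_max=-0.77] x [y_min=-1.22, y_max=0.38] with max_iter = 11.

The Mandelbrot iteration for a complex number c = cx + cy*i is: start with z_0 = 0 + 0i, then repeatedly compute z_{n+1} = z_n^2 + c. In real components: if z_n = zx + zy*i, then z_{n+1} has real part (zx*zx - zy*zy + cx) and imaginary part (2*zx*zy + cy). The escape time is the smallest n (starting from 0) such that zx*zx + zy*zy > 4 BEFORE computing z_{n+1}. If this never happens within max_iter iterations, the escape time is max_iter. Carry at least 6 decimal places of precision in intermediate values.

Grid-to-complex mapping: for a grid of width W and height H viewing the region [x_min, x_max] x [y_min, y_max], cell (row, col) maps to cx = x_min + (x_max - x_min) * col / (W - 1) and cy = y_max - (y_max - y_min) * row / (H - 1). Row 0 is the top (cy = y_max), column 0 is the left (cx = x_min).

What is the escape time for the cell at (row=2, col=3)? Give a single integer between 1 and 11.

Answer: 6

Derivation:
z_0 = 0 + 0i, c = -0.9325 + -0.4200i
Iter 1: z = -0.9325 + -0.4200i, |z|^2 = 1.0460
Iter 2: z = -0.2393 + 0.3633i, |z|^2 = 0.1893
Iter 3: z = -1.0072 + -0.5939i, |z|^2 = 1.3672
Iter 4: z = -0.2708 + 0.7764i, |z|^2 = 0.6761
Iter 5: z = -1.4619 + -0.8404i, |z|^2 = 2.8436
Iter 6: z = 0.4984 + 2.0373i, |z|^2 = 4.3991
Escaped at iteration 6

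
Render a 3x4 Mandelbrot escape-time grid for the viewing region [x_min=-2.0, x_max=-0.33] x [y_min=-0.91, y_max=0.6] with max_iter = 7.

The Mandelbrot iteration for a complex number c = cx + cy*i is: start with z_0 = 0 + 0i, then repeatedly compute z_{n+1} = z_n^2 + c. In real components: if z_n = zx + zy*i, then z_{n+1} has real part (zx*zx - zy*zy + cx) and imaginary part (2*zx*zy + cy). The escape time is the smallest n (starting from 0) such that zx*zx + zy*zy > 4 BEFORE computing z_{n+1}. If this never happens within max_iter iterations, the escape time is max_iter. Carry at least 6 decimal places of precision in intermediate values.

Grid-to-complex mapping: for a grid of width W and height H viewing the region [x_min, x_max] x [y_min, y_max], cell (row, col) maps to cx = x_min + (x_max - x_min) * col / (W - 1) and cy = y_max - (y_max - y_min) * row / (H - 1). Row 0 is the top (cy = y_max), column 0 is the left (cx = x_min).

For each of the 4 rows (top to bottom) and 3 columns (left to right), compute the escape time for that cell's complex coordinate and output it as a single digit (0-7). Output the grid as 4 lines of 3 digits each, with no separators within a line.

(row=0, col=0): c = -2.0000 + 0.6000i → escape time 1
(row=0, col=1): c = -1.1650 + 0.6000i → escape time 4
(row=0, col=2): c = -0.3300 + 0.6000i → escape time 7
(row=1, col=0): c = -2.0000 + 0.0967i → escape time 1
(row=1, col=1): c = -1.1650 + 0.0967i → escape time 7
(row=1, col=2): c = -0.3300 + 0.0967i → escape time 7
(row=2, col=0): c = -2.0000 + -0.4067i → escape time 1
(row=2, col=1): c = -1.1650 + -0.4067i → escape time 7
(row=2, col=2): c = -0.3300 + -0.4067i → escape time 7
(row=3, col=0): c = -2.0000 + -0.9100i → escape time 1
(row=3, col=1): c = -1.1650 + -0.9100i → escape time 3
(row=3, col=2): c = -0.3300 + -0.9100i → escape time 5

Answer: 147
177
177
135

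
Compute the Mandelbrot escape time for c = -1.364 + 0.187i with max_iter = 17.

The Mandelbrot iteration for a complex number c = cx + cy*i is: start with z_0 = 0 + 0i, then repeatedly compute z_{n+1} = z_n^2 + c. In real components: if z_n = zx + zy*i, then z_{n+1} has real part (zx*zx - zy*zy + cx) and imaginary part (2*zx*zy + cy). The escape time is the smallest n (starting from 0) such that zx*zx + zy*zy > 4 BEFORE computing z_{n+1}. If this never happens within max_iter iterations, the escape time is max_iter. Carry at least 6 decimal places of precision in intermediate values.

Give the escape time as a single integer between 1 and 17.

z_0 = 0 + 0i, c = -1.3640 + 0.1870i
Iter 1: z = -1.3640 + 0.1870i, |z|^2 = 1.8955
Iter 2: z = 0.4615 + -0.3231i, |z|^2 = 0.3174
Iter 3: z = -1.2554 + -0.1113i, |z|^2 = 1.5884
Iter 4: z = 0.1997 + 0.4664i, |z|^2 = 0.2574
Iter 5: z = -1.5416 + 0.3732i, |z|^2 = 2.5160
Iter 6: z = 0.8734 + -0.9638i, |z|^2 = 1.6917
Iter 7: z = -1.5302 + -1.4965i, |z|^2 = 4.5812
Escaped at iteration 7

Answer: 7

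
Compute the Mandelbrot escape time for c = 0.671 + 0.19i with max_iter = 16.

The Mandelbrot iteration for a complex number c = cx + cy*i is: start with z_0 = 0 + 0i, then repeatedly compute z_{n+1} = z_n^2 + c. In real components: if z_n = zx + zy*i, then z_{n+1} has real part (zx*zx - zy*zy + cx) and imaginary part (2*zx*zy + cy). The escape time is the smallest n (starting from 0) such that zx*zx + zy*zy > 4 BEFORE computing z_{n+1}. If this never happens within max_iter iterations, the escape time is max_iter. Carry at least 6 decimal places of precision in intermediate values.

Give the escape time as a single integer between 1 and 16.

z_0 = 0 + 0i, c = 0.6710 + 0.1900i
Iter 1: z = 0.6710 + 0.1900i, |z|^2 = 0.4863
Iter 2: z = 1.0851 + 0.4450i, |z|^2 = 1.3755
Iter 3: z = 1.6505 + 1.1557i, |z|^2 = 4.0599
Escaped at iteration 3

Answer: 3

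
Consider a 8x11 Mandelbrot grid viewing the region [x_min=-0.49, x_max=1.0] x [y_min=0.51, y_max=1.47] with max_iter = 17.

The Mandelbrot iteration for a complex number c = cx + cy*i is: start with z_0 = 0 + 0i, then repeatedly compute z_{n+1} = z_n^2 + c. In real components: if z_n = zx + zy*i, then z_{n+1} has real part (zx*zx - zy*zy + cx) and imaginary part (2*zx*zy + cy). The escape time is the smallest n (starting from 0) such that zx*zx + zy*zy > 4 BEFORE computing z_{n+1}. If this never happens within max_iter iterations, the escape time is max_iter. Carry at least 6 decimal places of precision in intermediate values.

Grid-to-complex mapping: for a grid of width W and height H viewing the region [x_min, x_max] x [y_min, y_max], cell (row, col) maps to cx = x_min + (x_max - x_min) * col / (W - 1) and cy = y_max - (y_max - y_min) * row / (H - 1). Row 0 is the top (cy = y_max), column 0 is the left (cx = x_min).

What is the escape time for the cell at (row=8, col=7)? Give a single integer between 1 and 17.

Answer: 2

Derivation:
z_0 = 0 + 0i, c = 1.0000 + 0.7020i
Iter 1: z = 1.0000 + 0.7020i, |z|^2 = 1.4928
Iter 2: z = 1.5072 + 2.1060i, |z|^2 = 6.7069
Escaped at iteration 2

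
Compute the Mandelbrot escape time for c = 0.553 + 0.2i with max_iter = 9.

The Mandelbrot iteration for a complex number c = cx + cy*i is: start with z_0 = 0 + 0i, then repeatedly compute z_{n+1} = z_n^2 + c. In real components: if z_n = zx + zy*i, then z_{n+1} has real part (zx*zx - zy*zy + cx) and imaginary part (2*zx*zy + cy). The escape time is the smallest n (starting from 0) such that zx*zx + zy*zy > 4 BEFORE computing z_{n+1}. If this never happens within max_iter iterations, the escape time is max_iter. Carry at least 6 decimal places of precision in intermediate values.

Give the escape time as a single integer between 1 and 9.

z_0 = 0 + 0i, c = 0.5530 + 0.2000i
Iter 1: z = 0.5530 + 0.2000i, |z|^2 = 0.3458
Iter 2: z = 0.8188 + 0.4212i, |z|^2 = 0.8479
Iter 3: z = 1.0460 + 0.8898i, |z|^2 = 1.8859
Iter 4: z = 0.8555 + 2.0615i, |z|^2 = 4.9815
Escaped at iteration 4

Answer: 4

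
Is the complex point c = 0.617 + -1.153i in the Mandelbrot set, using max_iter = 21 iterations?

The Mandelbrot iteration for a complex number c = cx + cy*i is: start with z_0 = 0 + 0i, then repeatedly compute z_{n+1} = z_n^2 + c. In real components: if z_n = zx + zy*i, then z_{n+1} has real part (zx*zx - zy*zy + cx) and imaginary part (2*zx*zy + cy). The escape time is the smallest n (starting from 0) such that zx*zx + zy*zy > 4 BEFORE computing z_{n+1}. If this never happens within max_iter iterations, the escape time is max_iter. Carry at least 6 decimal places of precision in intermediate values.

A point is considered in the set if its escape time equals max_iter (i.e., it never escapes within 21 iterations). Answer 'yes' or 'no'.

Answer: no

Derivation:
z_0 = 0 + 0i, c = 0.6170 + -1.1530i
Iter 1: z = 0.6170 + -1.1530i, |z|^2 = 1.7101
Iter 2: z = -0.3317 + -2.5758i, |z|^2 = 6.7448
Escaped at iteration 2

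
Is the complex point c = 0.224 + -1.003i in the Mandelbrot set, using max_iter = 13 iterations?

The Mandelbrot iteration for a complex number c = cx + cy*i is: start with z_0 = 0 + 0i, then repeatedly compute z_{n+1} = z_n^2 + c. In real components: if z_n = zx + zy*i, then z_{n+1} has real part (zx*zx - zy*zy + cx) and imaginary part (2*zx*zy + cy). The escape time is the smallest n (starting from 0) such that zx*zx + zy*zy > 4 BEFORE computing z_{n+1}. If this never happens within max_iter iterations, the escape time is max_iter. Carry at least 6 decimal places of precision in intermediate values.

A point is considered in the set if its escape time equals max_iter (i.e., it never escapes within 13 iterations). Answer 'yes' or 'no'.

z_0 = 0 + 0i, c = 0.2240 + -1.0030i
Iter 1: z = 0.2240 + -1.0030i, |z|^2 = 1.0562
Iter 2: z = -0.7318 + -1.4523i, |z|^2 = 2.6449
Iter 3: z = -1.3497 + 1.1227i, |z|^2 = 3.0823
Iter 4: z = 0.7852 + -4.0338i, |z|^2 = 16.8880
Escaped at iteration 4

Answer: no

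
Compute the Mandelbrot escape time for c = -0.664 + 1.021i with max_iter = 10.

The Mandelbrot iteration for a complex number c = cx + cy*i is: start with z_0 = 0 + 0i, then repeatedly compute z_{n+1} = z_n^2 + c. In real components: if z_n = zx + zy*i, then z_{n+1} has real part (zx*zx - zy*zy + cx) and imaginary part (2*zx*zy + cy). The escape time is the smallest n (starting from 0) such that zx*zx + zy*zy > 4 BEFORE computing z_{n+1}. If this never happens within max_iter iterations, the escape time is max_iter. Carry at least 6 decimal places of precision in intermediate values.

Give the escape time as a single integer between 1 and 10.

z_0 = 0 + 0i, c = -0.6640 + 1.0210i
Iter 1: z = -0.6640 + 1.0210i, |z|^2 = 1.4833
Iter 2: z = -1.2655 + -0.3349i, |z|^2 = 1.7138
Iter 3: z = 0.8255 + 1.8686i, |z|^2 = 4.1732
Escaped at iteration 3

Answer: 3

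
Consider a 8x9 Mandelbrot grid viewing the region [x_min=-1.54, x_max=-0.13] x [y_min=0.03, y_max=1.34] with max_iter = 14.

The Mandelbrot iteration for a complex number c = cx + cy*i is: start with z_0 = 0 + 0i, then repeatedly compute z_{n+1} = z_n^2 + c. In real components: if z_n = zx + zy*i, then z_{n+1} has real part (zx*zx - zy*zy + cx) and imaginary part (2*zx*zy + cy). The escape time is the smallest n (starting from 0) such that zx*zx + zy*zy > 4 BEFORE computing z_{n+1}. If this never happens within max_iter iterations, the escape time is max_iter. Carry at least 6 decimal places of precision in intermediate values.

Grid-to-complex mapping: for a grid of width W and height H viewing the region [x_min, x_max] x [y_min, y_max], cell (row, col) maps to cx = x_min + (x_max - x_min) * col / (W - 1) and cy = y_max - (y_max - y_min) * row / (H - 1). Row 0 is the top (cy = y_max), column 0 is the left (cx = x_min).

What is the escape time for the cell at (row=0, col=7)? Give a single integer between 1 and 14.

Answer: 2

Derivation:
z_0 = 0 + 0i, c = -0.1300 + 1.3400i
Iter 1: z = -0.1300 + 1.3400i, |z|^2 = 1.8125
Iter 2: z = -1.9087 + 0.9916i, |z|^2 = 4.6264
Escaped at iteration 2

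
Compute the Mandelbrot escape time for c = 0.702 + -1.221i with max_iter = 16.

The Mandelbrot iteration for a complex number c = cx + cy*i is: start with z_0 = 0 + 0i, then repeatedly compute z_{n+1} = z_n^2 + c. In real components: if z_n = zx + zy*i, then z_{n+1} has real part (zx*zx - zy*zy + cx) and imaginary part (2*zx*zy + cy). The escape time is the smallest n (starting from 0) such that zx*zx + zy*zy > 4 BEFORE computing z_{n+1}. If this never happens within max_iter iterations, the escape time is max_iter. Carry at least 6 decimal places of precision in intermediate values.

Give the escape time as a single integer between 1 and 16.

z_0 = 0 + 0i, c = 0.7020 + -1.2210i
Iter 1: z = 0.7020 + -1.2210i, |z|^2 = 1.9836
Iter 2: z = -0.2960 + -2.9353i, |z|^2 = 8.7035
Escaped at iteration 2

Answer: 2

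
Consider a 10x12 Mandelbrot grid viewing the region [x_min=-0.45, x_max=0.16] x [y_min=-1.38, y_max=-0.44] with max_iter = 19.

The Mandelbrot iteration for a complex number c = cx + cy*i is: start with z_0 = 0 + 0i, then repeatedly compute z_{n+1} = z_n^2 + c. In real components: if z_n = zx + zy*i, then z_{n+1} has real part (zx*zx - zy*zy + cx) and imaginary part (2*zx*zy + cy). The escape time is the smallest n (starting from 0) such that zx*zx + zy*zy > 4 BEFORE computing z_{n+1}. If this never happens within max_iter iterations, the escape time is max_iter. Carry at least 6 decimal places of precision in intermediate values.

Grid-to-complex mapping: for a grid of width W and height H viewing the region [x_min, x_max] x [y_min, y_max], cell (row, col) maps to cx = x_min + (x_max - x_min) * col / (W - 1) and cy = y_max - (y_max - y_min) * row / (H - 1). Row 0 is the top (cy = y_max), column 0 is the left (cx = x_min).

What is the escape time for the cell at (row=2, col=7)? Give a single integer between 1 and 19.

Answer: 19

Derivation:
z_0 = 0 + 0i, c = 0.0244 + -0.6109i
Iter 1: z = 0.0244 + -0.6109i, |z|^2 = 0.3738
Iter 2: z = -0.3482 + -0.6408i, |z|^2 = 0.5318
Iter 3: z = -0.2649 + -0.1647i, |z|^2 = 0.0973
Iter 4: z = 0.0675 + -0.5236i, |z|^2 = 0.2787
Iter 5: z = -0.2452 + -0.6816i, |z|^2 = 0.5247
Iter 6: z = -0.3800 + -0.2767i, |z|^2 = 0.2210
Iter 7: z = 0.0923 + -0.4006i, |z|^2 = 0.1690
Iter 8: z = -0.1275 + -0.6849i, |z|^2 = 0.4853
Iter 9: z = -0.4283 + -0.4362i, |z|^2 = 0.3738
Iter 10: z = 0.0176 + -0.2372i, |z|^2 = 0.0566
Iter 11: z = -0.0315 + -0.6193i, |z|^2 = 0.3845
Iter 12: z = -0.3581 + -0.5719i, |z|^2 = 0.4553
Iter 13: z = -0.1744 + -0.2014i, |z|^2 = 0.0710
Iter 14: z = 0.0143 + -0.5407i, |z|^2 = 0.2925
Iter 15: z = -0.2677 + -0.6264i, |z|^2 = 0.4640
Iter 16: z = -0.2963 + -0.2756i, |z|^2 = 0.1637
Iter 17: z = 0.0363 + -0.4476i, |z|^2 = 0.2017
Iter 18: z = -0.1746 + -0.6434i, |z|^2 = 0.4444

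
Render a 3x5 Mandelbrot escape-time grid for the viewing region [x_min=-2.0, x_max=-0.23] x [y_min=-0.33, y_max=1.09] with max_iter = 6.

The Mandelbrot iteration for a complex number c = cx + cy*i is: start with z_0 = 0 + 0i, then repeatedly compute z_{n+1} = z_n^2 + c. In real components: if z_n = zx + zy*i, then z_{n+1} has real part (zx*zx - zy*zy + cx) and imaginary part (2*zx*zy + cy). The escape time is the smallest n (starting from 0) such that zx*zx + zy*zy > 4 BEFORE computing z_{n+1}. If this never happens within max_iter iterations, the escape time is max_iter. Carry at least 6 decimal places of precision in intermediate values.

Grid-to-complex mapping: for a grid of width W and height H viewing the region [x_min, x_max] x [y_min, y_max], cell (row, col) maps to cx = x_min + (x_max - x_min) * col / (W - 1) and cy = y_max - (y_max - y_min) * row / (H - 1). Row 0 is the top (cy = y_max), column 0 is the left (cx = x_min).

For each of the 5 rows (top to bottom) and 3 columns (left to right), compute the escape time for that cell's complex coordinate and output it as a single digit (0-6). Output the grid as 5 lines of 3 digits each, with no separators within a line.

Answer: 136
136
166
166
166

Derivation:
(row=0, col=0): c = -2.0000 + 1.0900i → escape time 1
(row=0, col=1): c = -1.1150 + 1.0900i → escape time 3
(row=0, col=2): c = -0.2300 + 1.0900i → escape time 6
(row=1, col=0): c = -2.0000 + 0.7350i → escape time 1
(row=1, col=1): c = -1.1150 + 0.7350i → escape time 3
(row=1, col=2): c = -0.2300 + 0.7350i → escape time 6
(row=2, col=0): c = -2.0000 + 0.3800i → escape time 1
(row=2, col=1): c = -1.1150 + 0.3800i → escape time 6
(row=2, col=2): c = -0.2300 + 0.3800i → escape time 6
(row=3, col=0): c = -2.0000 + 0.0250i → escape time 1
(row=3, col=1): c = -1.1150 + 0.0250i → escape time 6
(row=3, col=2): c = -0.2300 + 0.0250i → escape time 6
(row=4, col=0): c = -2.0000 + -0.3300i → escape time 1
(row=4, col=1): c = -1.1150 + -0.3300i → escape time 6
(row=4, col=2): c = -0.2300 + -0.3300i → escape time 6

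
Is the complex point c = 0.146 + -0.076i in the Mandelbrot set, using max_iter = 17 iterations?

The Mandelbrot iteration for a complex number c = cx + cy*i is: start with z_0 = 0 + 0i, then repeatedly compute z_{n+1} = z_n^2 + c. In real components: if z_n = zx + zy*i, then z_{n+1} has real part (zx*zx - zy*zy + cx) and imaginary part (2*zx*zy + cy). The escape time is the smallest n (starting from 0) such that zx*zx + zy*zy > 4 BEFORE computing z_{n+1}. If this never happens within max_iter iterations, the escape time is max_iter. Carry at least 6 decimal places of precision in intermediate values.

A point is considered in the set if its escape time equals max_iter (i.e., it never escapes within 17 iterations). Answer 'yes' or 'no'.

z_0 = 0 + 0i, c = 0.1460 + -0.0760i
Iter 1: z = 0.1460 + -0.0760i, |z|^2 = 0.0271
Iter 2: z = 0.1615 + -0.0982i, |z|^2 = 0.0357
Iter 3: z = 0.1625 + -0.1077i, |z|^2 = 0.0380
Iter 4: z = 0.1608 + -0.1110i, |z|^2 = 0.0382
Iter 5: z = 0.1595 + -0.1117i, |z|^2 = 0.0379
Iter 6: z = 0.1590 + -0.1116i, |z|^2 = 0.0377
Iter 7: z = 0.1588 + -0.1115i, |z|^2 = 0.0377
Iter 8: z = 0.1588 + -0.1114i, |z|^2 = 0.0376
Iter 9: z = 0.1588 + -0.1114i, |z|^2 = 0.0376
Iter 10: z = 0.1588 + -0.1114i, |z|^2 = 0.0376
Iter 11: z = 0.1588 + -0.1114i, |z|^2 = 0.0376
Iter 12: z = 0.1588 + -0.1114i, |z|^2 = 0.0376
Iter 13: z = 0.1588 + -0.1114i, |z|^2 = 0.0376
Iter 14: z = 0.1588 + -0.1114i, |z|^2 = 0.0376
Iter 15: z = 0.1588 + -0.1114i, |z|^2 = 0.0376
Iter 16: z = 0.1588 + -0.1114i, |z|^2 = 0.0376
Did not escape in 17 iterations → in set

Answer: yes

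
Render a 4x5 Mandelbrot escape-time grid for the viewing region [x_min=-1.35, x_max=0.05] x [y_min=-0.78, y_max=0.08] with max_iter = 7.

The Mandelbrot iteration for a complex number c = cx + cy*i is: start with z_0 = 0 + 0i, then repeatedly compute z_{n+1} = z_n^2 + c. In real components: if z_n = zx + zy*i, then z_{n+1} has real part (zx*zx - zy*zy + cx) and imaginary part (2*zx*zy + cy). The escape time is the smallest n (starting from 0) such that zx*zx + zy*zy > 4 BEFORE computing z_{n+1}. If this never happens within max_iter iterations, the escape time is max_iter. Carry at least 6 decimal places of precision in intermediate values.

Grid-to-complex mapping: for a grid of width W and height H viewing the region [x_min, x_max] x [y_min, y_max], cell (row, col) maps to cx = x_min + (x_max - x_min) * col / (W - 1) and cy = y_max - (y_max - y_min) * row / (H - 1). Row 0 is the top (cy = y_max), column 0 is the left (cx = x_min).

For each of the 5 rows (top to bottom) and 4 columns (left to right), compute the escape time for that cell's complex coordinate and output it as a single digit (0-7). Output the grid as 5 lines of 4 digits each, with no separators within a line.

Answer: 7777
7777
6777
3577
3467

Derivation:
(row=0, col=0): c = -1.3500 + 0.0800i → escape time 7
(row=0, col=1): c = -0.8833 + 0.0800i → escape time 7
(row=0, col=2): c = -0.4167 + 0.0800i → escape time 7
(row=0, col=3): c = 0.0500 + 0.0800i → escape time 7
(row=1, col=0): c = -1.3500 + -0.1350i → escape time 7
(row=1, col=1): c = -0.8833 + -0.1350i → escape time 7
(row=1, col=2): c = -0.4167 + -0.1350i → escape time 7
(row=1, col=3): c = 0.0500 + -0.1350i → escape time 7
(row=2, col=0): c = -1.3500 + -0.3500i → escape time 6
(row=2, col=1): c = -0.8833 + -0.3500i → escape time 7
(row=2, col=2): c = -0.4167 + -0.3500i → escape time 7
(row=2, col=3): c = 0.0500 + -0.3500i → escape time 7
(row=3, col=0): c = -1.3500 + -0.5650i → escape time 3
(row=3, col=1): c = -0.8833 + -0.5650i → escape time 5
(row=3, col=2): c = -0.4167 + -0.5650i → escape time 7
(row=3, col=3): c = 0.0500 + -0.5650i → escape time 7
(row=4, col=0): c = -1.3500 + -0.7800i → escape time 3
(row=4, col=1): c = -0.8833 + -0.7800i → escape time 4
(row=4, col=2): c = -0.4167 + -0.7800i → escape time 6
(row=4, col=3): c = 0.0500 + -0.7800i → escape time 7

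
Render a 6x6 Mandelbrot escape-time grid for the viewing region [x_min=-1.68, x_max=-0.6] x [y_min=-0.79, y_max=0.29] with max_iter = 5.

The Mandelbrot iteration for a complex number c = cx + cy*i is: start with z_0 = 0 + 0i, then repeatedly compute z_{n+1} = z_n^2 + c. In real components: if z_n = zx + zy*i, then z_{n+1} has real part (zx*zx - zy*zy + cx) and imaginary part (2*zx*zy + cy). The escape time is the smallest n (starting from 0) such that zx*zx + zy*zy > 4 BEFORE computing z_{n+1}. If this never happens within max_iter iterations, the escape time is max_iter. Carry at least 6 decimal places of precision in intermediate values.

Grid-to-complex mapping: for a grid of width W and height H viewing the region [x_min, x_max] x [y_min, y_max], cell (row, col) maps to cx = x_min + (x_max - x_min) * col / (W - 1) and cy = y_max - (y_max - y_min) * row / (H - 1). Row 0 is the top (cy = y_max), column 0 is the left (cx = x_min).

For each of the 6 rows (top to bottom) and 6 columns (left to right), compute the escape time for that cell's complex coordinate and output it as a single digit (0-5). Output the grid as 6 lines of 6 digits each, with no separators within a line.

Answer: 455555
555555
555555
455555
333555
333344

Derivation:
(row=0, col=0): c = -1.6800 + 0.2900i → escape time 4
(row=0, col=1): c = -1.4640 + 0.2900i → escape time 5
(row=0, col=2): c = -1.2480 + 0.2900i → escape time 5
(row=0, col=3): c = -1.0320 + 0.2900i → escape time 5
(row=0, col=4): c = -0.8160 + 0.2900i → escape time 5
(row=0, col=5): c = -0.6000 + 0.2900i → escape time 5
(row=1, col=0): c = -1.6800 + 0.0740i → escape time 5
(row=1, col=1): c = -1.4640 + 0.0740i → escape time 5
(row=1, col=2): c = -1.2480 + 0.0740i → escape time 5
(row=1, col=3): c = -1.0320 + 0.0740i → escape time 5
(row=1, col=4): c = -0.8160 + 0.0740i → escape time 5
(row=1, col=5): c = -0.6000 + 0.0740i → escape time 5
(row=2, col=0): c = -1.6800 + -0.1420i → escape time 5
(row=2, col=1): c = -1.4640 + -0.1420i → escape time 5
(row=2, col=2): c = -1.2480 + -0.1420i → escape time 5
(row=2, col=3): c = -1.0320 + -0.1420i → escape time 5
(row=2, col=4): c = -0.8160 + -0.1420i → escape time 5
(row=2, col=5): c = -0.6000 + -0.1420i → escape time 5
(row=3, col=0): c = -1.6800 + -0.3580i → escape time 4
(row=3, col=1): c = -1.4640 + -0.3580i → escape time 5
(row=3, col=2): c = -1.2480 + -0.3580i → escape time 5
(row=3, col=3): c = -1.0320 + -0.3580i → escape time 5
(row=3, col=4): c = -0.8160 + -0.3580i → escape time 5
(row=3, col=5): c = -0.6000 + -0.3580i → escape time 5
(row=4, col=0): c = -1.6800 + -0.5740i → escape time 3
(row=4, col=1): c = -1.4640 + -0.5740i → escape time 3
(row=4, col=2): c = -1.2480 + -0.5740i → escape time 3
(row=4, col=3): c = -1.0320 + -0.5740i → escape time 5
(row=4, col=4): c = -0.8160 + -0.5740i → escape time 5
(row=4, col=5): c = -0.6000 + -0.5740i → escape time 5
(row=5, col=0): c = -1.6800 + -0.7900i → escape time 3
(row=5, col=1): c = -1.4640 + -0.7900i → escape time 3
(row=5, col=2): c = -1.2480 + -0.7900i → escape time 3
(row=5, col=3): c = -1.0320 + -0.7900i → escape time 3
(row=5, col=4): c = -0.8160 + -0.7900i → escape time 4
(row=5, col=5): c = -0.6000 + -0.7900i → escape time 4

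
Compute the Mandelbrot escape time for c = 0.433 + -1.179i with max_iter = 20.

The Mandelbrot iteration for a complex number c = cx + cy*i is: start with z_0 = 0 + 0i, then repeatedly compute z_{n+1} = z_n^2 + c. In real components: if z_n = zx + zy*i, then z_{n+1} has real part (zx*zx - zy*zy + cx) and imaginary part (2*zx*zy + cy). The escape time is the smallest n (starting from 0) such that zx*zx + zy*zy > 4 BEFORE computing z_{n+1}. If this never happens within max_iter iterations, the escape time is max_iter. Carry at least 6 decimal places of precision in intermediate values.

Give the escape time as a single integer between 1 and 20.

z_0 = 0 + 0i, c = 0.4330 + -1.1790i
Iter 1: z = 0.4330 + -1.1790i, |z|^2 = 1.5775
Iter 2: z = -0.7696 + -2.2000i, |z|^2 = 5.4323
Escaped at iteration 2

Answer: 2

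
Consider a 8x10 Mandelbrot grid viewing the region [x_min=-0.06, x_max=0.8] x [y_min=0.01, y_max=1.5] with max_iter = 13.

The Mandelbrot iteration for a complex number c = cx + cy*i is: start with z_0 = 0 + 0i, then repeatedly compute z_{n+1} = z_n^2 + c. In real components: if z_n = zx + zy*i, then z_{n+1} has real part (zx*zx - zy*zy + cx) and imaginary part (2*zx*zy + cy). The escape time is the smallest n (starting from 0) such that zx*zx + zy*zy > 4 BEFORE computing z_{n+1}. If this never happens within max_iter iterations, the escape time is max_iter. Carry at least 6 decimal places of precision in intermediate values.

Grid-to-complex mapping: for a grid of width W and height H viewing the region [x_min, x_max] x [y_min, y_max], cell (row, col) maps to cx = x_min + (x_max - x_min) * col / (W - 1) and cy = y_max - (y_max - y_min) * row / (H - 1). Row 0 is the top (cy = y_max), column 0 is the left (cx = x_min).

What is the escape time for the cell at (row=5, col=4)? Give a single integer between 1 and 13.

Answer: 5

Derivation:
z_0 = 0 + 0i, c = 0.4314 + 0.6722i
Iter 1: z = 0.4314 + 0.6722i, |z|^2 = 0.6380
Iter 2: z = 0.1657 + 1.2523i, |z|^2 = 1.5956
Iter 3: z = -1.1093 + 1.0872i, |z|^2 = 2.4124
Iter 4: z = 0.4800 + -1.7397i, |z|^2 = 3.2568
Iter 5: z = -2.3646 + -0.9978i, |z|^2 = 6.5871
Escaped at iteration 5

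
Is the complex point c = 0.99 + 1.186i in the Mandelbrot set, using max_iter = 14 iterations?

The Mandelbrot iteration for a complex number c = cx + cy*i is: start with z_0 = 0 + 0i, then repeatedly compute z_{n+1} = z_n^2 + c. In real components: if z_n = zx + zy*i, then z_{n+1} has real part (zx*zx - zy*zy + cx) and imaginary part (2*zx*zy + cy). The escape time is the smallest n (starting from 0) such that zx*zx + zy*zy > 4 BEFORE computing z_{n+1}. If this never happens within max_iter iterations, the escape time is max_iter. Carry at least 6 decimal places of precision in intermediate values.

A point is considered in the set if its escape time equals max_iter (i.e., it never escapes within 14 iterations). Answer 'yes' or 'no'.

Answer: no

Derivation:
z_0 = 0 + 0i, c = 0.9900 + 1.1860i
Iter 1: z = 0.9900 + 1.1860i, |z|^2 = 2.3867
Iter 2: z = 0.5635 + 3.5343i, |z|^2 = 12.8087
Escaped at iteration 2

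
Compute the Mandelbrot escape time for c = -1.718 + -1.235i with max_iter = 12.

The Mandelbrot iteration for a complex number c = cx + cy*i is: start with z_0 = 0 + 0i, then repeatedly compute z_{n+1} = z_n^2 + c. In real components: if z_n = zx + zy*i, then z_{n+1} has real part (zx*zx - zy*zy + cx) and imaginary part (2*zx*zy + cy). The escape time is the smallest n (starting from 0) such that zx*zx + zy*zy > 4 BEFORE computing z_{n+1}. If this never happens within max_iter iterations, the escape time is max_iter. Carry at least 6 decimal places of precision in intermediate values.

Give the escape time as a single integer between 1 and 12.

Answer: 1

Derivation:
z_0 = 0 + 0i, c = -1.7180 + -1.2350i
Iter 1: z = -1.7180 + -1.2350i, |z|^2 = 4.4767
Escaped at iteration 1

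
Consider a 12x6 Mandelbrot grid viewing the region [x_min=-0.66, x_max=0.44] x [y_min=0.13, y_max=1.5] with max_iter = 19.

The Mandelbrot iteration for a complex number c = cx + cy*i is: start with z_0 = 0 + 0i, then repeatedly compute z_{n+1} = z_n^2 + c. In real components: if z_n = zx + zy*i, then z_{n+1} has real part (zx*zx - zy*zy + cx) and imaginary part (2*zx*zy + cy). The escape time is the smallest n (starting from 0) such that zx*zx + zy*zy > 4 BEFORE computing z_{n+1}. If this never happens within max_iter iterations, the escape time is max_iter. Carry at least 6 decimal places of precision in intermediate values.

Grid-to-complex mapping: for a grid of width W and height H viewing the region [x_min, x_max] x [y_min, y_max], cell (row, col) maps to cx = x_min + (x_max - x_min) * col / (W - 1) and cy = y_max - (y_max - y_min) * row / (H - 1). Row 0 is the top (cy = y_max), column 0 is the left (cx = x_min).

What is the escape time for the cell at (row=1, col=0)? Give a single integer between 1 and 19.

z_0 = 0 + 0i, c = -0.6600 + 1.2260i
Iter 1: z = -0.6600 + 1.2260i, |z|^2 = 1.9387
Iter 2: z = -1.7275 + -0.3923i, |z|^2 = 3.1381
Iter 3: z = 2.1703 + 2.5814i, |z|^2 = 11.3739
Escaped at iteration 3

Answer: 3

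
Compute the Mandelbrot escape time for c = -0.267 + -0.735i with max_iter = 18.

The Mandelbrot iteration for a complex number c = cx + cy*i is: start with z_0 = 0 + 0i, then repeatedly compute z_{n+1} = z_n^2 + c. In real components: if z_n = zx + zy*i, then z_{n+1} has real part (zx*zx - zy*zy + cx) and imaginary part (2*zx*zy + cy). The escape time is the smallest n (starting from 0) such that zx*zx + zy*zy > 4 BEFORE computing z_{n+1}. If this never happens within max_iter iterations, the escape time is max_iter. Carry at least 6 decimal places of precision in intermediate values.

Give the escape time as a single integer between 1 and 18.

Answer: 12

Derivation:
z_0 = 0 + 0i, c = -0.2670 + -0.7350i
Iter 1: z = -0.2670 + -0.7350i, |z|^2 = 0.6115
Iter 2: z = -0.7359 + -0.3425i, |z|^2 = 0.6589
Iter 3: z = 0.1573 + -0.2309i, |z|^2 = 0.0780
Iter 4: z = -0.2956 + -0.8076i, |z|^2 = 0.7396
Iter 5: z = -0.8319 + -0.2576i, |z|^2 = 0.7584
Iter 6: z = 0.3587 + -0.3064i, |z|^2 = 0.2226
Iter 7: z = -0.2322 + -0.9548i, |z|^2 = 0.9656
Iter 8: z = -1.1248 + -0.2915i, |z|^2 = 1.3501
Iter 9: z = 0.9131 + -0.0792i, |z|^2 = 0.8400
Iter 10: z = 0.5605 + -0.8795i, |z|^2 = 1.0878
Iter 11: z = -0.7265 + -1.7210i, |z|^2 = 3.4894
Iter 12: z = -2.7009 + 1.7654i, |z|^2 = 10.4117
Escaped at iteration 12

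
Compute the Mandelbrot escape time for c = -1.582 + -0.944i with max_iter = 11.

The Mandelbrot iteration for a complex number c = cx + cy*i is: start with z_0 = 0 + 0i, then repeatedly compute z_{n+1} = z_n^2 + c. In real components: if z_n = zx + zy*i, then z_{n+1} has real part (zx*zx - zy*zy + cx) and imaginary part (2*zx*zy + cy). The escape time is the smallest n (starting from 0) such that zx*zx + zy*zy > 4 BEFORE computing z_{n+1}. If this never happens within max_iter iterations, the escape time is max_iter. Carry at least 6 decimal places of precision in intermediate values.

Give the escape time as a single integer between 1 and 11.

z_0 = 0 + 0i, c = -1.5820 + -0.9440i
Iter 1: z = -1.5820 + -0.9440i, |z|^2 = 3.3939
Iter 2: z = 0.0296 + 2.0428i, |z|^2 = 4.1740
Escaped at iteration 2

Answer: 2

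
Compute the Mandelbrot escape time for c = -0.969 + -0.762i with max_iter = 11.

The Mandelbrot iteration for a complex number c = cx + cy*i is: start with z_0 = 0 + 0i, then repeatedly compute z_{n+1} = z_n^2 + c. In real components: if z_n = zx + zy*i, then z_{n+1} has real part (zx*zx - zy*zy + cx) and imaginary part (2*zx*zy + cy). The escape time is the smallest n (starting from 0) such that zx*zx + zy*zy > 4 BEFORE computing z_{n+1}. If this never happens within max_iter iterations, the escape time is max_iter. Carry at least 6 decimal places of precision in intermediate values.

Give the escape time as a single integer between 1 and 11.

Answer: 4

Derivation:
z_0 = 0 + 0i, c = -0.9690 + -0.7620i
Iter 1: z = -0.9690 + -0.7620i, |z|^2 = 1.5196
Iter 2: z = -0.6107 + 0.7148i, |z|^2 = 0.8838
Iter 3: z = -1.1069 + -1.6350i, |z|^2 = 3.8985
Iter 4: z = -2.4168 + 2.8577i, |z|^2 = 14.0073
Escaped at iteration 4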